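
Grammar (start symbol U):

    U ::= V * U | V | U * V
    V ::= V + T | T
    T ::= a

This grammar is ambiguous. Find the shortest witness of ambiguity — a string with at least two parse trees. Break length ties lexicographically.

a * a

length 1: no string has ≥2 trees
length 3: a * a has 2 parse trees

Two derivations of a * a:
  U ⇒ V * U ⇒ T * U ⇒ a * U ⇒ a * V ⇒ a * T ⇒ a * a
  U ⇒ U * V ⇒ V * V ⇒ T * V ⇒ a * V ⇒ a * T ⇒ a * a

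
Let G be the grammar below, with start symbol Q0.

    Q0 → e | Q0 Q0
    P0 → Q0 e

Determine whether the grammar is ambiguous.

Ambiguous

Witness: e e e

Derivation 1: Q0 ⇒ Q0 Q0 ⇒ e Q0 ⇒ e Q0 Q0 ⇒ e e Q0 ⇒ e e e
Derivation 2: Q0 ⇒ Q0 Q0 ⇒ Q0 Q0 Q0 ⇒ e Q0 Q0 ⇒ e e Q0 ⇒ e e e

Two distinct leftmost derivations for the same string.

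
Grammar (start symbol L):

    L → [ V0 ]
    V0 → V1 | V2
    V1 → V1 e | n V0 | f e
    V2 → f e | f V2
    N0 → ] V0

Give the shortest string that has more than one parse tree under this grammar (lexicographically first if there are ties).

length 4: [ f e ] has 2 parse trees

Two derivations of [ f e ]:
  L ⇒ [ V0 ] ⇒ [ V1 ] ⇒ [ f e ]
  L ⇒ [ V0 ] ⇒ [ V2 ] ⇒ [ f e ]

[ f e ]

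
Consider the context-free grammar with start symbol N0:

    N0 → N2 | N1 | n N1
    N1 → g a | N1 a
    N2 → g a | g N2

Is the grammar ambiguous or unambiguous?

Witness: g a

Derivation 1: N0 ⇒ N2 ⇒ g a
Derivation 2: N0 ⇒ N1 ⇒ g a

Two distinct leftmost derivations for the same string.

Ambiguous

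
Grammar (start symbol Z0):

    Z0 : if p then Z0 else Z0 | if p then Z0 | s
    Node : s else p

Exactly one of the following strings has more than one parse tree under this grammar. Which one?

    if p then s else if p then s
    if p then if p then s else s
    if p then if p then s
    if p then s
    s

if p then if p then s else s

if p then s else if p then s: 1 tree
if p then if p then s else s: 2 trees
if p then if p then s: 1 tree
if p then s: 1 tree
s: 1 tree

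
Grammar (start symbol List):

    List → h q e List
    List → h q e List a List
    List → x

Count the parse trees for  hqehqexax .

Parse trees for hqehqexax:
  [List h q e [List h q e [List x] a [List x]]]
  [List h q e [List h q e [List x]] a [List x]]

2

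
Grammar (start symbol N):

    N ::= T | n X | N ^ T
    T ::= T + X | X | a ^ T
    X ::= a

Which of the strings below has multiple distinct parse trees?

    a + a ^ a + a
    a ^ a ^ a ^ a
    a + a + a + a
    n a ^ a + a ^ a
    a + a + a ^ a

a + a ^ a + a: 1 tree
a ^ a ^ a ^ a: 8 trees
a + a + a + a: 1 tree
n a ^ a + a ^ a: 1 tree
a + a + a ^ a: 1 tree

a ^ a ^ a ^ a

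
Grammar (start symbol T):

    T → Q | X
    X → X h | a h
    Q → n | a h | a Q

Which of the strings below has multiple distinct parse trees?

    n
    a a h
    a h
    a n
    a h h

a h

n: 1 tree
a a h: 1 tree
a h: 2 trees
a n: 1 tree
a h h: 1 tree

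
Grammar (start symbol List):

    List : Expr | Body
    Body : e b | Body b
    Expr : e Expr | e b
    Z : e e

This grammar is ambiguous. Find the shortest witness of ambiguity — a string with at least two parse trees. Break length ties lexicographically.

e b

length 2: e b has 2 parse trees

Two derivations of e b:
  List ⇒ Expr ⇒ e b
  List ⇒ Body ⇒ e b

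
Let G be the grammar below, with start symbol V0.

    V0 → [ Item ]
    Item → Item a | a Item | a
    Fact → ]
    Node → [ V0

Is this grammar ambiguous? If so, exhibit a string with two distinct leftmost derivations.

Witness: [ a a ]

Derivation 1: V0 ⇒ [ Item ] ⇒ [ Item a ] ⇒ [ a a ]
Derivation 2: V0 ⇒ [ Item ] ⇒ [ a Item ] ⇒ [ a a ]

Two distinct leftmost derivations for the same string.

Ambiguous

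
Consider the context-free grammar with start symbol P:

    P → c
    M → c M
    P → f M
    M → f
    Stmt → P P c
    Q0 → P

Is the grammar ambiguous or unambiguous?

Unambiguous

(Q0, Stmt are unreachable from P, so their rules don't affect L(P).) The reachable rules are right-linear with at most one rule per (nonterminal, next-terminal) pair. Each input token forces the next rule, so parsing is deterministic.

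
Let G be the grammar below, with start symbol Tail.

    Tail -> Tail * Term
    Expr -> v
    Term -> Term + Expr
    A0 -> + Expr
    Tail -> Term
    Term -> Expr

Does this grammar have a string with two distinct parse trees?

Unambiguous

Only Tail, Term, Expr are reachable from Tail; ignoring the rest: This is a standard precedence ladder (Tail over Term over Expr), with each level left-recursive on its own operator ('*' at Tail, '+' at Term). That structure is LR(1), hence unambiguous.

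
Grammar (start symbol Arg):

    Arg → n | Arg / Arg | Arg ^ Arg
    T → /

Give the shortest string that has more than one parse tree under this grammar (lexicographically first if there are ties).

n / n / n

length 1: no string has ≥2 trees
length 3: no string has ≥2 trees
length 5: n / n / n has 2 parse trees

Two derivations of n / n / n:
  Arg ⇒ Arg / Arg ⇒ n / Arg ⇒ n / Arg / Arg ⇒ n / n / Arg ⇒ n / n / n
  Arg ⇒ Arg / Arg ⇒ Arg / Arg / Arg ⇒ n / Arg / Arg ⇒ n / n / Arg ⇒ n / n / n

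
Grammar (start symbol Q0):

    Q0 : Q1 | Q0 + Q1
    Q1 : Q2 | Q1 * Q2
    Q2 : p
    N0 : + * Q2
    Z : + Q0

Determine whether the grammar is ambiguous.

Unambiguous

Only Q0, Q1, Q2 are reachable from Q0; ignoring the rest: Q0 → Q0 + Q1 | Q1  ;  Q1 → Q1 * Q2 | Q2  — a left-associative chain with Q2 at the bottom. Each string factors uniquely by precedence.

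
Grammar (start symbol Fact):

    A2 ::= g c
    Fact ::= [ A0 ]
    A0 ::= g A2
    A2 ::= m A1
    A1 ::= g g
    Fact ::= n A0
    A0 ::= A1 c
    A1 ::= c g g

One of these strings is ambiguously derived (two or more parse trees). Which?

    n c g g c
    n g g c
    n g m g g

n g g c

n c g g c: 1 tree
n g g c: 2 trees
n g m g g: 1 tree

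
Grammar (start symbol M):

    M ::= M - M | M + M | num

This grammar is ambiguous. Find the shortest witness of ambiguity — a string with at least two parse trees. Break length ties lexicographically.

num + num + num

length 1: no string has ≥2 trees
length 3: no string has ≥2 trees
length 5: num + num + num has 2 parse trees

Two derivations of num + num + num:
  M ⇒ M + M ⇒ M + M + M ⇒ num + M + M ⇒ num + num + M ⇒ num + num + num
  M ⇒ M + M ⇒ num + M ⇒ num + M + M ⇒ num + num + M ⇒ num + num + num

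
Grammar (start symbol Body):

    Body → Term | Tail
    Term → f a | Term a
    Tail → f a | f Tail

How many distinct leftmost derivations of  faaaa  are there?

Parse trees for faaaa:
  [Body [Term [Term [Term [Term f a] a] a] a]]

1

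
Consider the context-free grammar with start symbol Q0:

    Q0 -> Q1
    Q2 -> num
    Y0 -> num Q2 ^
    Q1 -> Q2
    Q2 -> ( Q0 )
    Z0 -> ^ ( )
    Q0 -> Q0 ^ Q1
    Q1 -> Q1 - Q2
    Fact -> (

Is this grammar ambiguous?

Only Q0, Q1, Q2 are reachable from Q0; ignoring the rest: Q0 → Q0 ^ Q1 | Q1  ;  Q1 → Q1 - Q2 | Q2  — a left-associative chain with Q2 at the bottom. Each string factors uniquely by precedence.

Unambiguous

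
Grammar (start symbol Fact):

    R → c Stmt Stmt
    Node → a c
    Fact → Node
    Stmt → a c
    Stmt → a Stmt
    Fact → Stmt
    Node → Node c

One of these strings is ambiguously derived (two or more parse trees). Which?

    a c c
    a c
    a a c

a c c: 1 tree
a c: 2 trees
a a c: 1 tree

a c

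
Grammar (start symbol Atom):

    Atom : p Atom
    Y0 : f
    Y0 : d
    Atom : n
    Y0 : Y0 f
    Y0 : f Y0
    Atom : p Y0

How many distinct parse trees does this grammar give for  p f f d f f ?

Parse trees for p f f d f f:
  [Atom p [Y0 [Y0 [Y0 f [Y0 f [Y0 d]]] f] f]]
  [Atom p [Y0 [Y0 f [Y0 [Y0 f [Y0 d]] f]] f]]
  [Atom p [Y0 [Y0 f [Y0 f [Y0 [Y0 d] f]]] f]]
  [Atom p [Y0 f [Y0 [Y0 [Y0 f [Y0 d]] f] f]]]
  [Atom p [Y0 f [Y0 [Y0 f [Y0 [Y0 d] f]] f]]]
  [Atom p [Y0 f [Y0 f [Y0 [Y0 [Y0 d] f] f]]]]

6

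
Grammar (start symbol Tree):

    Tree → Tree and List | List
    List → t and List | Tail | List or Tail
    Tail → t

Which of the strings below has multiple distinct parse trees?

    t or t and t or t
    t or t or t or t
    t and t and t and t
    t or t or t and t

t and t and t and t

t or t and t or t: 1 tree
t or t or t or t: 1 tree
t and t and t and t: 8 trees
t or t or t and t: 1 tree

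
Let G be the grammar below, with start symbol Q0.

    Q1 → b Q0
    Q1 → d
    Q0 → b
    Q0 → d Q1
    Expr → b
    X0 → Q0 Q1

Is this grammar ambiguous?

(X0, Expr are unreachable from Q0, so their rules don't affect L(Q0).) The reachable rules are right-linear with at most one rule per (nonterminal, next-terminal) pair. Each input token forces the next rule, so parsing is deterministic.

Unambiguous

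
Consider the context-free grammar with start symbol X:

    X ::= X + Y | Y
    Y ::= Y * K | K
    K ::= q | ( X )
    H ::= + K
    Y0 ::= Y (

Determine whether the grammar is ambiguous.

(H, Y0 are unreachable from X, so their rules don't affect L(X).) The grammar is stratified — X handles '+' (left-recursive), Y handles '*', K atoms. Each operator has a fixed associativity and precedence level, so every string has one parse.

Unambiguous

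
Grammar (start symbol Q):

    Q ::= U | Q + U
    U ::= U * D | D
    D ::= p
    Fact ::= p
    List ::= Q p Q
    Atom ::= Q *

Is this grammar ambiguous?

Unambiguous

(Fact, List, Atom are unreachable from Q, so their rules don't affect L(Q).) The grammar is stratified — Q handles '+' (left-recursive), U handles '*', D atoms. Each operator has a fixed associativity and precedence level, so every string has one parse.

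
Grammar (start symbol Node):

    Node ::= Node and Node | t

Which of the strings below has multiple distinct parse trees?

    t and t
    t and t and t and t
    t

t and t and t and t

t and t: 1 tree
t and t and t and t: 5 trees
t: 1 tree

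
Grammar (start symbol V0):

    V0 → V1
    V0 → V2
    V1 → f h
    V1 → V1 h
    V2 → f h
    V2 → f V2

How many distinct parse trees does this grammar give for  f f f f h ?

Parse trees for f f f f h:
  [V0 [V2 f [V2 f [V2 f [V2 f h]]]]]

1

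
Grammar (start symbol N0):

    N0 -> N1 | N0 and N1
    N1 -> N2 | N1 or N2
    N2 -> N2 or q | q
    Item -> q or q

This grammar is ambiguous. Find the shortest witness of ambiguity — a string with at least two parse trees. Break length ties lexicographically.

q or q

length 1: no string has ≥2 trees
length 3: q or q has 2 parse trees

Two derivations of q or q:
  N0 ⇒ N1 ⇒ N2 ⇒ N2 or q ⇒ q or q
  N0 ⇒ N1 ⇒ N1 or N2 ⇒ N2 or N2 ⇒ q or N2 ⇒ q or q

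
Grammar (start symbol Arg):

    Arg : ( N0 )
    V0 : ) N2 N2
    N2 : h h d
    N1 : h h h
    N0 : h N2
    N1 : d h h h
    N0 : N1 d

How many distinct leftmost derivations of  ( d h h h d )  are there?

1

Parse trees for ( d h h h d ):
  [Arg ( [N0 [N1 d h h h] d] )]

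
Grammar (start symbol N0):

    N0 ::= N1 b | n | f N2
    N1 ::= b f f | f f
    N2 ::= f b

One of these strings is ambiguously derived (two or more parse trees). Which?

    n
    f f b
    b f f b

n: 1 tree
f f b: 2 trees
b f f b: 1 tree

f f b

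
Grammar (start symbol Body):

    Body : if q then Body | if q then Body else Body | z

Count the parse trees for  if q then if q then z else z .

Parse trees for if q then if q then z else z:
  [Body if q then [Body if q then [Body z] else [Body z]]]
  [Body if q then [Body if q then [Body z]] else [Body z]]

2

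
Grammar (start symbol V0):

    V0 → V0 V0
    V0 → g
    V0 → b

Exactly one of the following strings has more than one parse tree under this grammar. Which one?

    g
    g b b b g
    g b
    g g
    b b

g: 1 tree
g b b b g: 14 trees
g b: 1 tree
g g: 1 tree
b b: 1 tree

g b b b g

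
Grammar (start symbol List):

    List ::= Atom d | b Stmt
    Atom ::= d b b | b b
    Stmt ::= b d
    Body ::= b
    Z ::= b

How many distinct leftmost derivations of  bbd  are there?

Parse trees for bbd:
  [List [Atom b b] d]
  [List b [Stmt b d]]

2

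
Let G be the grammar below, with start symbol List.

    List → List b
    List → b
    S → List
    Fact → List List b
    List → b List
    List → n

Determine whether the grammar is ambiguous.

Ambiguous

Witness: b b

Derivation 1: List ⇒ List b ⇒ b b
Derivation 2: List ⇒ b List ⇒ b b

Two distinct leftmost derivations for the same string.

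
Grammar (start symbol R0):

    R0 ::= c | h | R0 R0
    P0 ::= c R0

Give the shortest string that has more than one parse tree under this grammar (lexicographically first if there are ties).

length 1: no string has ≥2 trees
length 2: no string has ≥2 trees
length 3: c c c has 2 parse trees

Two derivations of c c c:
  R0 ⇒ R0 R0 ⇒ c R0 ⇒ c R0 R0 ⇒ c c R0 ⇒ c c c
  R0 ⇒ R0 R0 ⇒ R0 R0 R0 ⇒ c R0 R0 ⇒ c c R0 ⇒ c c c

c c c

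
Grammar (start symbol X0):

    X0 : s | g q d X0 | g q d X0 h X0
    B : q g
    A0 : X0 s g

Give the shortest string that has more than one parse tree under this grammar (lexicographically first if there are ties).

g q d g q d s h s

length 1: no string has ≥2 trees
length 4: no string has ≥2 trees
length 6: no string has ≥2 trees
length 7: no string has ≥2 trees
length 9: g q d g q d s h s has 2 parse trees

Two derivations of g q d g q d s h s:
  X0 ⇒ g q d X0 ⇒ g q d g q d X0 h X0 ⇒ g q d g q d s h X0 ⇒ g q d g q d s h s
  X0 ⇒ g q d X0 h X0 ⇒ g q d g q d X0 h X0 ⇒ g q d g q d s h X0 ⇒ g q d g q d s h s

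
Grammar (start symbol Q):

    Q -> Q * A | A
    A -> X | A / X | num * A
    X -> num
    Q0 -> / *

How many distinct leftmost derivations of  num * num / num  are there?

3

Parse trees for num * num / num:
  [Q [Q [A [X num]]] * [A [A [X num]] / [X num]]]
  [Q [A [A num * [A [X num]]] / [X num]]]
  [Q [A num * [A [A [X num]] / [X num]]]]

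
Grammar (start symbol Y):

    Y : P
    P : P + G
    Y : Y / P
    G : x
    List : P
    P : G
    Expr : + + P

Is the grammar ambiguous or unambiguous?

Only Y, P, G are reachable from Y; ignoring the rest: Y → Y / P | P  ;  P → P + G | G  — a left-associative chain with G at the bottom. Each string factors uniquely by precedence.

Unambiguous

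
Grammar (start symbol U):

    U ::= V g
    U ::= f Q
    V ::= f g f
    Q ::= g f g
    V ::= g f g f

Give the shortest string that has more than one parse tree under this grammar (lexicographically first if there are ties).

length 4: f g f g has 2 parse trees

Two derivations of f g f g:
  U ⇒ V g ⇒ f g f g
  U ⇒ f Q ⇒ f g f g

f g f g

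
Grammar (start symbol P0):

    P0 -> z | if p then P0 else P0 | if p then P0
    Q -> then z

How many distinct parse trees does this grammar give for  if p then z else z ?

1

Parse trees for if p then z else z:
  [P0 if p then [P0 z] else [P0 z]]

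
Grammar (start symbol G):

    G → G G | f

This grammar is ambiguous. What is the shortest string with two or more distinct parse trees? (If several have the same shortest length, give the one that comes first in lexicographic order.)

length 1: no string has ≥2 trees
length 2: no string has ≥2 trees
length 3: f f f has 2 parse trees

Two derivations of f f f:
  G ⇒ G G ⇒ G G G ⇒ f G G ⇒ f f G ⇒ f f f
  G ⇒ G G ⇒ f G ⇒ f G G ⇒ f f G ⇒ f f f

f f f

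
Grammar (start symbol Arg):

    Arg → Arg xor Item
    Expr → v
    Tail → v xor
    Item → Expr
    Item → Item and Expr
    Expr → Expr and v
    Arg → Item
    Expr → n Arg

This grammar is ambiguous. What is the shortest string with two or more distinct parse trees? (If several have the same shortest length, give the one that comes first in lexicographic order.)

v and v

length 1: no string has ≥2 trees
length 2: no string has ≥2 trees
length 3: v and v has 2 parse trees

Two derivations of v and v:
  Arg ⇒ Item ⇒ Expr ⇒ Expr and v ⇒ v and v
  Arg ⇒ Item ⇒ Item and Expr ⇒ Expr and Expr ⇒ v and Expr ⇒ v and v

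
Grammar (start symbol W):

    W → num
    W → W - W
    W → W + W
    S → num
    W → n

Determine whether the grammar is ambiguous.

Ambiguous

Witness: n + n + n

Derivation 1: W ⇒ W + W ⇒ W + W + W ⇒ n + W + W ⇒ n + n + W ⇒ n + n + n
Derivation 2: W ⇒ W + W ⇒ n + W ⇒ n + W + W ⇒ n + n + W ⇒ n + n + n

Two distinct leftmost derivations for the same string.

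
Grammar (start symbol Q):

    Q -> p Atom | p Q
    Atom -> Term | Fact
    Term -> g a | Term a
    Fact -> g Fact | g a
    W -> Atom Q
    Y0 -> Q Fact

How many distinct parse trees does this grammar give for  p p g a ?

2

Parse trees for p p g a:
  [Q p [Q p [Atom [Term g a]]]]
  [Q p [Q p [Atom [Fact g a]]]]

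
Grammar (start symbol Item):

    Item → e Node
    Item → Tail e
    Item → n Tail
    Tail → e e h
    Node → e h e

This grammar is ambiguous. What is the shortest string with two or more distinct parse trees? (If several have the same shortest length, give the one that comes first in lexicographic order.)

e e h e

length 4: e e h e has 2 parse trees

Two derivations of e e h e:
  Item ⇒ e Node ⇒ e e h e
  Item ⇒ Tail e ⇒ e e h e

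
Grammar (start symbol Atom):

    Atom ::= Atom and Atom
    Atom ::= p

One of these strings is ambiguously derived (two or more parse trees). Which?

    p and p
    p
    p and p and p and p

p and p and p and p

p and p: 1 tree
p: 1 tree
p and p and p and p: 5 trees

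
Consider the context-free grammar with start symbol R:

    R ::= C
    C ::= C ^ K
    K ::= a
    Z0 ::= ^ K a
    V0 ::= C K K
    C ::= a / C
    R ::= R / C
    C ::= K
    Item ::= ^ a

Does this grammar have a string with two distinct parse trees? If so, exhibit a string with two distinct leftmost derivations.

Ambiguous

Witness: a / a

Derivation 1: R ⇒ C ⇒ a / C ⇒ a / K ⇒ a / a
Derivation 2: R ⇒ R / C ⇒ C / C ⇒ K / C ⇒ a / C ⇒ a / K ⇒ a / a

Two distinct leftmost derivations for the same string.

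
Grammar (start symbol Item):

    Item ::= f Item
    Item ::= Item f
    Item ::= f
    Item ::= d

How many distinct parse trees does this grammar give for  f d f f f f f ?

6

Parse trees for f d f f f f f:
  [Item f [Item [Item [Item [Item [Item [Item d] f] f] f] f] f]]
  [Item [Item f [Item [Item [Item [Item [Item d] f] f] f] f]] f]
  [Item [Item [Item f [Item [Item [Item [Item d] f] f] f]] f] f]
  [Item [Item [Item [Item f [Item [Item [Item d] f] f]] f] f] f]
  [Item [Item [Item [Item [Item f [Item [Item d] f]] f] f] f] f]
  [Item [Item [Item [Item [Item [Item f [Item d]] f] f] f] f] f]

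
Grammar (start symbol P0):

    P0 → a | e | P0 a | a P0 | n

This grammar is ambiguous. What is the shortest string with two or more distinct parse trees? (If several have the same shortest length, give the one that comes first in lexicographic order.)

a a

length 1: no string has ≥2 trees
length 2: a a has 2 parse trees

Two derivations of a a:
  P0 ⇒ P0 a ⇒ a a
  P0 ⇒ a P0 ⇒ a a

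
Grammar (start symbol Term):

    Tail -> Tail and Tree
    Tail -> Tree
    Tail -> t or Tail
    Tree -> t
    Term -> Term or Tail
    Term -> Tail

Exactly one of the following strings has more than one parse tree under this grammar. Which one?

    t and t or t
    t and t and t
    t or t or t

t and t or t: 1 tree
t and t and t: 1 tree
t or t or t: 4 trees

t or t or t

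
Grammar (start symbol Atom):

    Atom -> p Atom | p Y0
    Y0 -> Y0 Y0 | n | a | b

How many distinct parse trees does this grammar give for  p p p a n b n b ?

Parse trees for p p p a n b n b (showing first 6 of 14):
  [Atom p [Atom p [Atom p [Y0 [Y0 a] [Y0 [Y0 n] [Y0 [Y0 b] [Y0 [Y0 n] [Y0 b]]]]]]]]
  [Atom p [Atom p [Atom p [Y0 [Y0 a] [Y0 [Y0 n] [Y0 [Y0 [Y0 b] [Y0 n]] [Y0 b]]]]]]]
  [Atom p [Atom p [Atom p [Y0 [Y0 a] [Y0 [Y0 [Y0 n] [Y0 b]] [Y0 [Y0 n] [Y0 b]]]]]]]
  [Atom p [Atom p [Atom p [Y0 [Y0 a] [Y0 [Y0 [Y0 n] [Y0 [Y0 b] [Y0 n]]] [Y0 b]]]]]]
  [Atom p [Atom p [Atom p [Y0 [Y0 a] [Y0 [Y0 [Y0 [Y0 n] [Y0 b]] [Y0 n]] [Y0 b]]]]]]
  [Atom p [Atom p [Atom p [Y0 [Y0 [Y0 a] [Y0 n]] [Y0 [Y0 b] [Y0 [Y0 n] [Y0 b]]]]]]]

14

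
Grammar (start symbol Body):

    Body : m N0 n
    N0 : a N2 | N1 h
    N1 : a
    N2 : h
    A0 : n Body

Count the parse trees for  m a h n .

Parse trees for m a h n:
  [Body m [N0 a [N2 h]] n]
  [Body m [N0 [N1 a] h] n]

2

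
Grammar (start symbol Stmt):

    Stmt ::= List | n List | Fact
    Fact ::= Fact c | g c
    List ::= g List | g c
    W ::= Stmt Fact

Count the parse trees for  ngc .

Parse trees for ngc:
  [Stmt n [List g c]]

1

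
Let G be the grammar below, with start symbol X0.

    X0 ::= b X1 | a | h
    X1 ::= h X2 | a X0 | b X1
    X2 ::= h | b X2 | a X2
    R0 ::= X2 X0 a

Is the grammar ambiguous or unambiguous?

Unambiguous

Only X0, X1, X2 are reachable from X0; ignoring the rest: Each reachable nonterminal has at most one production per leading terminal, and all productions are right-linear; the derivation is determined token-by-token.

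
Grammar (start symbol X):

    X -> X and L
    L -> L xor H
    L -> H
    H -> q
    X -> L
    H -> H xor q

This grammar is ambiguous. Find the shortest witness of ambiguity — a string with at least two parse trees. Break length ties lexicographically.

length 1: no string has ≥2 trees
length 3: q xor q has 2 parse trees

Two derivations of q xor q:
  X ⇒ L ⇒ L xor H ⇒ H xor H ⇒ q xor H ⇒ q xor q
  X ⇒ L ⇒ H ⇒ H xor q ⇒ q xor q

q xor q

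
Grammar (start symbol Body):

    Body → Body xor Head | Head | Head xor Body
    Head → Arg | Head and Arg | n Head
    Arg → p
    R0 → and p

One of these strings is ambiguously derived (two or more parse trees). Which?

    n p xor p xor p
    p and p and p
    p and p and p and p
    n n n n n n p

n p xor p xor p

n p xor p xor p: 4 trees
p and p and p: 1 tree
p and p and p and p: 1 tree
n n n n n n p: 1 tree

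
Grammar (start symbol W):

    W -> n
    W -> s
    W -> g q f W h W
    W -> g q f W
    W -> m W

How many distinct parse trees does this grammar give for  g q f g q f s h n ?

Parse trees for g q f g q f s h n:
  [W g q f [W g q f [W s]] h [W n]]
  [W g q f [W g q f [W s] h [W n]]]

2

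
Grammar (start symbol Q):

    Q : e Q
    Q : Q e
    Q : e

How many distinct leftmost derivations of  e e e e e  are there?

Parse trees for e e e e e (showing first 6 of 16):
  [Q e [Q e [Q e [Q e [Q e]]]]]
  [Q e [Q e [Q e [Q [Q e] e]]]]
  [Q e [Q e [Q [Q e [Q e]] e]]]
  [Q e [Q e [Q [Q [Q e] e] e]]]
  [Q e [Q [Q e [Q e [Q e]]] e]]
  [Q e [Q [Q e [Q [Q e] e]] e]]

16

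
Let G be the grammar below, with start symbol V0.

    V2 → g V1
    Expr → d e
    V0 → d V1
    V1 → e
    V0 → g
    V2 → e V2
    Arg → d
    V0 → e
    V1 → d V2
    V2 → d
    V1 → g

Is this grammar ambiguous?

Only V0, V1, V2 are reachable from V0; ignoring the rest: Each reachable nonterminal has at most one production per leading terminal, and all productions are right-linear; the derivation is determined token-by-token.

Unambiguous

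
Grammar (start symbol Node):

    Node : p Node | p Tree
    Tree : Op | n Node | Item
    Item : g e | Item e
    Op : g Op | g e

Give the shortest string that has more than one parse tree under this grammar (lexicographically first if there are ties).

p g e

length 3: p g e has 2 parse trees

Two derivations of p g e:
  Node ⇒ p Tree ⇒ p Op ⇒ p g e
  Node ⇒ p Tree ⇒ p Item ⇒ p g e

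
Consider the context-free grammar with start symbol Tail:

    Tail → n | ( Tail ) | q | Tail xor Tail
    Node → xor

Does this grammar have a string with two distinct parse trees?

Ambiguous

Witness: n xor n xor n

Derivation 1: Tail ⇒ Tail xor Tail ⇒ n xor Tail ⇒ n xor Tail xor Tail ⇒ n xor n xor Tail ⇒ n xor n xor n
Derivation 2: Tail ⇒ Tail xor Tail ⇒ Tail xor Tail xor Tail ⇒ n xor Tail xor Tail ⇒ n xor n xor Tail ⇒ n xor n xor n

Two distinct leftmost derivations for the same string.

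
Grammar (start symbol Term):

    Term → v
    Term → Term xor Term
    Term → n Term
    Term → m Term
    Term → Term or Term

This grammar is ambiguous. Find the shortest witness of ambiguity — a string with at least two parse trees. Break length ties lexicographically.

m v or v

length 1: no string has ≥2 trees
length 2: no string has ≥2 trees
length 3: no string has ≥2 trees
length 4: m v or v has 2 parse trees

Two derivations of m v or v:
  Term ⇒ m Term ⇒ m Term or Term ⇒ m v or Term ⇒ m v or v
  Term ⇒ Term or Term ⇒ m Term or Term ⇒ m v or Term ⇒ m v or v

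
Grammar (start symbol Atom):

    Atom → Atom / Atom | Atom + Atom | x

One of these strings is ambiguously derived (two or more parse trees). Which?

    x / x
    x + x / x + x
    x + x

x / x: 1 tree
x + x / x + x: 5 trees
x + x: 1 tree

x + x / x + x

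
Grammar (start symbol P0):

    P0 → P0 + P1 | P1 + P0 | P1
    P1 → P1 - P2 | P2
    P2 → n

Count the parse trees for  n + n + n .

Parse trees for n + n + n:
  [P0 [P0 [P0 [P1 [P2 n]]] + [P1 [P2 n]]] + [P1 [P2 n]]]
  [P0 [P0 [P1 [P2 n]] + [P0 [P1 [P2 n]]]] + [P1 [P2 n]]]
  [P0 [P1 [P2 n]] + [P0 [P0 [P1 [P2 n]]] + [P1 [P2 n]]]]
  [P0 [P1 [P2 n]] + [P0 [P1 [P2 n]] + [P0 [P1 [P2 n]]]]]

4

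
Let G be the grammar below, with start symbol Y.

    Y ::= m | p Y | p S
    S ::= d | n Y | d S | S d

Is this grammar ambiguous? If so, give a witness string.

Ambiguous

Witness: p d d

Derivation 1: Y ⇒ p S ⇒ p d S ⇒ p d d
Derivation 2: Y ⇒ p S ⇒ p S d ⇒ p d d

Two distinct leftmost derivations for the same string.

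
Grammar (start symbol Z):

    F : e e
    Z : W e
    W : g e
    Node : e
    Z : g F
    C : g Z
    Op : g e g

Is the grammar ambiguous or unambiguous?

Ambiguous

Witness: g e e

Derivation 1: Z ⇒ W e ⇒ g e e
Derivation 2: Z ⇒ g F ⇒ g e e

Two distinct leftmost derivations for the same string.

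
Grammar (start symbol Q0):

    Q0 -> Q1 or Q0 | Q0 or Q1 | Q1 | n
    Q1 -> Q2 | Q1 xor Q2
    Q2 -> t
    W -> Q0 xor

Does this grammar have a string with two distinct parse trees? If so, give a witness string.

Witness: t or t

Derivation 1: Q0 ⇒ Q1 or Q0 ⇒ Q2 or Q0 ⇒ t or Q0 ⇒ t or Q1 ⇒ t or Q2 ⇒ t or t
Derivation 2: Q0 ⇒ Q0 or Q1 ⇒ Q1 or Q1 ⇒ Q2 or Q1 ⇒ t or Q1 ⇒ t or Q2 ⇒ t or t

Two distinct leftmost derivations for the same string.

Ambiguous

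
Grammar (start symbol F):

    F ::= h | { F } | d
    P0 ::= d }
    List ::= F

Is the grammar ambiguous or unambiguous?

Unambiguous

(P0, List are unreachable from F, so their rules don't affect L(F).) Each string is a nest of matched brackets around a single atom. An opening bracket forces the recursive rule; an atom forces the base rule.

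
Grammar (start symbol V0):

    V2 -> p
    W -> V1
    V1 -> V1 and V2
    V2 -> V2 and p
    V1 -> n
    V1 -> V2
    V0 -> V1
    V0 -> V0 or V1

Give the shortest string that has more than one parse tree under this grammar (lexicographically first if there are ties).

p and p

length 1: no string has ≥2 trees
length 3: p and p has 2 parse trees

Two derivations of p and p:
  V0 ⇒ V1 ⇒ V1 and V2 ⇒ V2 and V2 ⇒ p and V2 ⇒ p and p
  V0 ⇒ V1 ⇒ V2 ⇒ V2 and p ⇒ p and p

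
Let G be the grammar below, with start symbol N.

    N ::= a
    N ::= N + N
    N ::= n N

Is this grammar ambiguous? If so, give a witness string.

Witness: n a + a

Derivation 1: N ⇒ N + N ⇒ n N + N ⇒ n a + N ⇒ n a + a
Derivation 2: N ⇒ n N ⇒ n N + N ⇒ n a + N ⇒ n a + a

Two distinct leftmost derivations for the same string.

Ambiguous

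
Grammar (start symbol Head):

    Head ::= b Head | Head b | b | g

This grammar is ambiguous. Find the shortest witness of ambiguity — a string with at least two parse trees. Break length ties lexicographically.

length 1: no string has ≥2 trees
length 2: b b has 2 parse trees

Two derivations of b b:
  Head ⇒ b Head ⇒ b b
  Head ⇒ Head b ⇒ b b

b b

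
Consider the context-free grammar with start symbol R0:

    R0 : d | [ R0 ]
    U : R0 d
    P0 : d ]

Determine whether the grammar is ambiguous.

Unambiguous

(U, P0 are unreachable from R0, so their rules don't affect L(R0).) L(R0) is { openⁿ atom closeⁿ : n ≥ 0 }. The bracket depth fixes n, and the derivation is forced at every step.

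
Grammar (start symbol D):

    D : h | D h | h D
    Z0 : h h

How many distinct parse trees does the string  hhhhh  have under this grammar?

16

Parse trees for hhhhh (showing first 6 of 16):
  [D [D [D [D [D h] h] h] h] h]
  [D [D [D [D h [D h]] h] h] h]
  [D [D [D h [D [D h] h]] h] h]
  [D [D [D h [D h [D h]]] h] h]
  [D [D h [D [D [D h] h] h]] h]
  [D [D h [D [D h [D h]] h]] h]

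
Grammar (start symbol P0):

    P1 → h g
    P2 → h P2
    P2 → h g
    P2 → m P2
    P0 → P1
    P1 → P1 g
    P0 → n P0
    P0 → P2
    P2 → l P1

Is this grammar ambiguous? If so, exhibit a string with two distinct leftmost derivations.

Witness: h g

Derivation 1: P0 ⇒ P1 ⇒ h g
Derivation 2: P0 ⇒ P2 ⇒ h g

Two distinct leftmost derivations for the same string.

Ambiguous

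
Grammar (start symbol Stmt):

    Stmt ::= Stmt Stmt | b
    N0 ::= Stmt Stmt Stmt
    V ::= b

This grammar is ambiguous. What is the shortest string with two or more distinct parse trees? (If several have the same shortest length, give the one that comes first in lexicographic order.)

length 1: no string has ≥2 trees
length 2: no string has ≥2 trees
length 3: b b b has 2 parse trees

Two derivations of b b b:
  Stmt ⇒ Stmt Stmt ⇒ Stmt Stmt Stmt ⇒ b Stmt Stmt ⇒ b b Stmt ⇒ b b b
  Stmt ⇒ Stmt Stmt ⇒ b Stmt ⇒ b Stmt Stmt ⇒ b b Stmt ⇒ b b b

b b b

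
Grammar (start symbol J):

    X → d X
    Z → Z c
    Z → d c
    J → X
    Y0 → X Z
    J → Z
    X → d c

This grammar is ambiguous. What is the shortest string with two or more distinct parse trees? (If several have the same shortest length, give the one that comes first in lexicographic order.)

d c

length 2: d c has 2 parse trees

Two derivations of d c:
  J ⇒ X ⇒ d c
  J ⇒ Z ⇒ d c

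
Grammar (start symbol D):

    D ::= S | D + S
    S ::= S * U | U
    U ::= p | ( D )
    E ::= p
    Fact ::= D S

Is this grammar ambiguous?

Unambiguous

(E, Fact are unreachable from D, so their rules don't affect L(D).) The grammar is stratified — D handles '+' (left-recursive), S handles '*', U atoms. Each operator has a fixed associativity and precedence level, so every string has one parse.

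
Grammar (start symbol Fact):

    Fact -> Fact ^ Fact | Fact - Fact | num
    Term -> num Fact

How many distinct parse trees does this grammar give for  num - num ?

Parse trees for num - num:
  [Fact [Fact num] - [Fact num]]

1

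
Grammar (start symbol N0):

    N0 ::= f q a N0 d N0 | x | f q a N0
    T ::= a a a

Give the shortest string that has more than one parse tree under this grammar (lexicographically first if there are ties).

f q a f q a x d x

length 1: no string has ≥2 trees
length 4: no string has ≥2 trees
length 6: no string has ≥2 trees
length 7: no string has ≥2 trees
length 9: f q a f q a x d x has 2 parse trees

Two derivations of f q a f q a x d x:
  N0 ⇒ f q a N0 d N0 ⇒ f q a f q a N0 d N0 ⇒ f q a f q a x d N0 ⇒ f q a f q a x d x
  N0 ⇒ f q a N0 ⇒ f q a f q a N0 d N0 ⇒ f q a f q a x d N0 ⇒ f q a f q a x d x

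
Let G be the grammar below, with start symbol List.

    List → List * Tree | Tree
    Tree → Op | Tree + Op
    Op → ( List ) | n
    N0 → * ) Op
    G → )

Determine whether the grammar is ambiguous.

Unambiguous

Only List, Tree, Op are reachable from List; ignoring the rest: The grammar is stratified — List handles '*' (left-recursive), Tree handles '+', Op atoms. Each operator has a fixed associativity and precedence level, so every string has one parse.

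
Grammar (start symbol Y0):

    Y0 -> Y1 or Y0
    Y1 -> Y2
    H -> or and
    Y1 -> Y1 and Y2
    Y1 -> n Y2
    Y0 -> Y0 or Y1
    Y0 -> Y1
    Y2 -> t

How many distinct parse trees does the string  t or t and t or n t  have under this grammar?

4

Parse trees for t or t and t or n t:
  [Y0 [Y1 [Y2 t]] or [Y0 [Y1 [Y1 [Y2 t]] and [Y2 t]] or [Y0 [Y1 n [Y2 t]]]]]
  [Y0 [Y1 [Y2 t]] or [Y0 [Y0 [Y1 [Y1 [Y2 t]] and [Y2 t]]] or [Y1 n [Y2 t]]]]
  [Y0 [Y0 [Y1 [Y2 t]] or [Y0 [Y1 [Y1 [Y2 t]] and [Y2 t]]]] or [Y1 n [Y2 t]]]
  [Y0 [Y0 [Y0 [Y1 [Y2 t]]] or [Y1 [Y1 [Y2 t]] and [Y2 t]]] or [Y1 n [Y2 t]]]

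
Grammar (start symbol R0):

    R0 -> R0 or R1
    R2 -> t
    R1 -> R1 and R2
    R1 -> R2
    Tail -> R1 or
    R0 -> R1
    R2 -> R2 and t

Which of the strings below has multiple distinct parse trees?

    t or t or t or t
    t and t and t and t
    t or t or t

t and t and t and t

t or t or t or t: 1 tree
t and t and t and t: 8 trees
t or t or t: 1 tree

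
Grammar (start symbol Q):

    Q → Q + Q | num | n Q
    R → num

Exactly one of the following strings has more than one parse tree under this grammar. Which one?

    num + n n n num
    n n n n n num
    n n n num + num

num + n n n num: 1 tree
n n n n n num: 1 tree
n n n num + num: 4 trees

n n n num + num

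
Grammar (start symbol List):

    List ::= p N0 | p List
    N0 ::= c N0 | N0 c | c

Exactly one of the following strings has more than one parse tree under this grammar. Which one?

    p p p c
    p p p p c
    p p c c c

p p p c: 1 tree
p p p p c: 1 tree
p p c c c: 4 trees

p p c c c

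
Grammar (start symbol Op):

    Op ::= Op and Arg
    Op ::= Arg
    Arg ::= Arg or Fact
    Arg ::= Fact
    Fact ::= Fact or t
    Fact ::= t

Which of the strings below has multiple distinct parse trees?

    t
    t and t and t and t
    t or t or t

t or t or t

t: 1 tree
t and t and t and t: 1 tree
t or t or t: 4 trees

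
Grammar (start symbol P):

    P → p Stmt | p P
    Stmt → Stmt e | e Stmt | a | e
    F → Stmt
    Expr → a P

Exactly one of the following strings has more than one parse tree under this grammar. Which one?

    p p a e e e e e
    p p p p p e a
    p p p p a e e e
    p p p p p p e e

p p p p p p e e

p p a e e e e e: 1 tree
p p p p p e a: 1 tree
p p p p a e e e: 1 tree
p p p p p p e e: 2 trees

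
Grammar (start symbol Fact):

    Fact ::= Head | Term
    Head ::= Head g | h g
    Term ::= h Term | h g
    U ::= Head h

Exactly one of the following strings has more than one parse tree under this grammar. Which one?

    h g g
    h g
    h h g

h g

h g g: 1 tree
h g: 2 trees
h h g: 1 tree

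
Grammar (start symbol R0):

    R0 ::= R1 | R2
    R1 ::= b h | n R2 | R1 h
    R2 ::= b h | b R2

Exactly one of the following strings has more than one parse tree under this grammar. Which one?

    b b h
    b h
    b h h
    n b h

b h

b b h: 1 tree
b h: 2 trees
b h h: 1 tree
n b h: 1 tree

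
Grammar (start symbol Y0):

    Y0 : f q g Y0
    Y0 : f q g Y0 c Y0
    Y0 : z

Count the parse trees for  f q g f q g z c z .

2

Parse trees for f q g f q g z c z:
  [Y0 f q g [Y0 f q g [Y0 z] c [Y0 z]]]
  [Y0 f q g [Y0 f q g [Y0 z]] c [Y0 z]]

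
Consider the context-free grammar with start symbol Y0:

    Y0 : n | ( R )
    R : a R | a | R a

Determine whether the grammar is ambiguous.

Ambiguous

Witness: ( a a )

Derivation 1: Y0 ⇒ ( R ) ⇒ ( a R ) ⇒ ( a a )
Derivation 2: Y0 ⇒ ( R ) ⇒ ( R a ) ⇒ ( a a )

Two distinct leftmost derivations for the same string.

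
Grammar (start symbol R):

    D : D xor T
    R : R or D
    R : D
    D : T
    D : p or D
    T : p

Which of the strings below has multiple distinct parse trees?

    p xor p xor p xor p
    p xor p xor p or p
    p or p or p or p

p xor p xor p xor p: 1 tree
p xor p xor p or p: 1 tree
p or p or p or p: 8 trees

p or p or p or p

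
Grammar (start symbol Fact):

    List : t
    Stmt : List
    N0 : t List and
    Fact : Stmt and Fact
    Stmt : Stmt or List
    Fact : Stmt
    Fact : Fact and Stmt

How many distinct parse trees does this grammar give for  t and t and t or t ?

Parse trees for t and t and t or t:
  [Fact [Stmt [List t]] and [Fact [Stmt [List t]] and [Fact [Stmt [Stmt [List t]] or [List t]]]]]
  [Fact [Stmt [List t]] and [Fact [Fact [Stmt [List t]]] and [Stmt [Stmt [List t]] or [List t]]]]
  [Fact [Fact [Stmt [List t]] and [Fact [Stmt [List t]]]] and [Stmt [Stmt [List t]] or [List t]]]
  [Fact [Fact [Fact [Stmt [List t]]] and [Stmt [List t]]] and [Stmt [Stmt [List t]] or [List t]]]

4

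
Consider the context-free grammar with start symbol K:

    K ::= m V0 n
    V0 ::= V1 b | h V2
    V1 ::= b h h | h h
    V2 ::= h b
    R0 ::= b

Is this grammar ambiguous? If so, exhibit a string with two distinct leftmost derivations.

Witness: m h h b n

Derivation 1: K ⇒ m V0 n ⇒ m V1 b n ⇒ m h h b n
Derivation 2: K ⇒ m V0 n ⇒ m h V2 n ⇒ m h h b n

Two distinct leftmost derivations for the same string.

Ambiguous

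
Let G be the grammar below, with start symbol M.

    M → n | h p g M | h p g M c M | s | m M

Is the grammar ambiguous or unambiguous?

Witness: h p g h p g n c n

Derivation 1: M ⇒ h p g M ⇒ h p g h p g M c M ⇒ h p g h p g n c M ⇒ h p g h p g n c n
Derivation 2: M ⇒ h p g M c M ⇒ h p g h p g M c M ⇒ h p g h p g n c M ⇒ h p g h p g n c n

Two distinct leftmost derivations for the same string.

Ambiguous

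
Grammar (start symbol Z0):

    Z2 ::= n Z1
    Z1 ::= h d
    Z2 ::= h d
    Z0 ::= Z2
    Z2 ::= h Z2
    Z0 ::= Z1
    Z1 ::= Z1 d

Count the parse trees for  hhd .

1

Parse trees for hhd:
  [Z0 [Z2 h [Z2 h d]]]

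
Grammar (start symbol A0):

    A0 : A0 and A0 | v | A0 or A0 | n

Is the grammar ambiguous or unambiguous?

Ambiguous

Witness: n and n and n

Derivation 1: A0 ⇒ A0 and A0 ⇒ A0 and A0 and A0 ⇒ n and A0 and A0 ⇒ n and n and A0 ⇒ n and n and n
Derivation 2: A0 ⇒ A0 and A0 ⇒ n and A0 ⇒ n and A0 and A0 ⇒ n and n and A0 ⇒ n and n and n

Two distinct leftmost derivations for the same string.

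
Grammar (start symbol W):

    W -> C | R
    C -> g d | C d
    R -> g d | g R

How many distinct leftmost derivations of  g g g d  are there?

1

Parse trees for g g g d:
  [W [R g [R g [R g d]]]]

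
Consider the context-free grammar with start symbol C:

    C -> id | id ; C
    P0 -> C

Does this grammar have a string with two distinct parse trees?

Unambiguous

(P0 is unreachable from C, so its rules don't affect L(C).) Right-recursive list with a separator: after each atom, whether the separator follows determines the rule. One parse per string.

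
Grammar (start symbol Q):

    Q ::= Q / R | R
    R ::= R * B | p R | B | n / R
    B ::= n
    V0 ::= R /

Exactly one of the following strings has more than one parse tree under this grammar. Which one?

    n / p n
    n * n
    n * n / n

n / p n: 2 trees
n * n: 1 tree
n * n / n: 1 tree

n / p n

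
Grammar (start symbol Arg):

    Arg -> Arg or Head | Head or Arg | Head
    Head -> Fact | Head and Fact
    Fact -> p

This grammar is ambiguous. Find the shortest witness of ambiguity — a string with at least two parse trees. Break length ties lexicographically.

length 1: no string has ≥2 trees
length 3: p or p has 2 parse trees

Two derivations of p or p:
  Arg ⇒ Arg or Head ⇒ Head or Head ⇒ Fact or Head ⇒ p or Head ⇒ p or Fact ⇒ p or p
  Arg ⇒ Head or Arg ⇒ Fact or Arg ⇒ p or Arg ⇒ p or Head ⇒ p or Fact ⇒ p or p

p or p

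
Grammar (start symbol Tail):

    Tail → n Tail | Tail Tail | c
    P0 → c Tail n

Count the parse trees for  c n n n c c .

5

Parse trees for c n n n c c:
  [Tail [Tail c] [Tail n [Tail n [Tail n [Tail [Tail c] [Tail c]]]]]]
  [Tail [Tail c] [Tail n [Tail n [Tail [Tail n [Tail c]] [Tail c]]]]]
  [Tail [Tail c] [Tail n [Tail [Tail n [Tail n [Tail c]]] [Tail c]]]]
  [Tail [Tail c] [Tail [Tail n [Tail n [Tail n [Tail c]]]] [Tail c]]]
  [Tail [Tail [Tail c] [Tail n [Tail n [Tail n [Tail c]]]]] [Tail c]]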